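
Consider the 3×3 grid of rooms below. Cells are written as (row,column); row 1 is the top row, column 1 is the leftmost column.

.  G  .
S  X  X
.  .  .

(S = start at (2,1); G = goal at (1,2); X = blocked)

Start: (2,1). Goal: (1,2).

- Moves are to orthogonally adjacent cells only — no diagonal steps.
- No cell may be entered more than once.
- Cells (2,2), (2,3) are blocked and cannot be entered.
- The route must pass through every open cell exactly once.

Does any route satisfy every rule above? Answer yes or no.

Cell (1,3) has only one open neighbour but is neither the start nor the goal, so a Hamiltonian route would have to both enter and leave it through the same neighbour — impossible without revisiting.

no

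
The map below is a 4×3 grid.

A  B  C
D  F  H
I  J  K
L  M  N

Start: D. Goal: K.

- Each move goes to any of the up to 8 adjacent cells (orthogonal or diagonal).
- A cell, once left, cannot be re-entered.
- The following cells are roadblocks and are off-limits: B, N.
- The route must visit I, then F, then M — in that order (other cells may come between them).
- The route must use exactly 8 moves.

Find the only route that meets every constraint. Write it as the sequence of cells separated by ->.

D -> I -> F -> C -> H -> J -> L -> M -> K

The waypoints must appear in the order I, F, M, with no cell reused.
Route from D: down to I, 2× up-right (reaching C), down to H, 2× down-left (reaching L), right to M, up-right to K — 8 moves in all.
Check: order respected (I at step 1, F at step 2, M at step 7); 8 moves as required.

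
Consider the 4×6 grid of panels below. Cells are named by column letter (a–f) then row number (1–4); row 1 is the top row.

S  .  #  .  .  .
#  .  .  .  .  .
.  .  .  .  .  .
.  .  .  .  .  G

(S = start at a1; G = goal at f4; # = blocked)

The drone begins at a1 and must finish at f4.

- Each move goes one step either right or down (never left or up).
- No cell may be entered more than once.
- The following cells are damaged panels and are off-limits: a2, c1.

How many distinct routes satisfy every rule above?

A right/down-only route from a1 to f4 makes exactly 3 down-moves and 5 right-moves in some order.
With no other constraints that would be C(8,3) = 56 routes.
Subtract routes through each blocked cell (inclusion–exclusion for overlaps): − through c1: 20 − through a2: 21 → 15.
That gives 15 routes.

15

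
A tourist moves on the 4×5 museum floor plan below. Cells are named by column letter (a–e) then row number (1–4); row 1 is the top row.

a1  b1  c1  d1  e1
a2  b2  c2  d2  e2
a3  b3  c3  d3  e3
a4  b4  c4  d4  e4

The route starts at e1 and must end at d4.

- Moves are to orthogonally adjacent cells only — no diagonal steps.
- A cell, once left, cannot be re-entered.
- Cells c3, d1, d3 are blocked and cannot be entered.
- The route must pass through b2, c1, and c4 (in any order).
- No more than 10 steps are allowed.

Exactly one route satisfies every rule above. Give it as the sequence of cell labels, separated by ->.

e1 -> e2 -> d2 -> c2 -> c1 -> b1 -> b2 -> b3 -> b4 -> c4 -> d4

Any route must reach b2, c1, and c4 and still end at d4 within 10 moves, so the order of the required stops is forced.
Route from e1: down 1 to e2, left 2 to c2, up 1 to c1, left 1 to b1, down 3 to b4, right 2 to d4 — 10 moves in all.
Check: all required cells visited; 10 ≤ 10 moves.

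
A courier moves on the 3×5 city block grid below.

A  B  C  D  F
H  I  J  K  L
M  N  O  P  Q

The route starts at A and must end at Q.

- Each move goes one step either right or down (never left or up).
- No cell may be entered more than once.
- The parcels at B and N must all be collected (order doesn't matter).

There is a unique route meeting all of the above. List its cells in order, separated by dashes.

Moves only go right or down, so the column and row indices never decrease.
Route from A: right 1 to B, down 2 to N, right 3 to Q — 6 moves in all.
Check: all required cells visited.

A - B - I - N - O - P - Q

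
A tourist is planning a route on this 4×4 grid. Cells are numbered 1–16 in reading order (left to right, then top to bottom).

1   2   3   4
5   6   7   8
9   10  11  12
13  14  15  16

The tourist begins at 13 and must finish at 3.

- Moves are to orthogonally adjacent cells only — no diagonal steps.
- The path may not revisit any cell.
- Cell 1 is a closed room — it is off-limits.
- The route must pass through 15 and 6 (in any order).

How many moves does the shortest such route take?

7

Any route passes through 15 and 6 in some order between 13 and 3. Summing Manhattan distances along each leg and taking the cheapest ordering (13 → 15 → 6 → 3) gives a lower bound of 2 + 3 + 2 = 7 moves.
A route of 7 moves achieves this: 13 → 14 → 15 → 11 → 7 → 6 → 2 → 3.
Since 7 matches the lower bound, it is optimal.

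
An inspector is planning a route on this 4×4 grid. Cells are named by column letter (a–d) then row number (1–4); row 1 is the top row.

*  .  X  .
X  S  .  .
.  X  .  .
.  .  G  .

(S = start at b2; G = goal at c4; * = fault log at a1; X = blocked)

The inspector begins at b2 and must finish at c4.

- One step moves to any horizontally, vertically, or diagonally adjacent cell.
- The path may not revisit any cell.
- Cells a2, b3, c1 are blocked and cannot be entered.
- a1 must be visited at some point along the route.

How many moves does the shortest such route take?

5

Any route passes through a1 somewhere between b2 and c4. Summing Chebyshev distances along the two legs (b2 → a1 → c4) gives a lower bound of 1 + 3 = 4 moves.
The shortest route satisfying every rule uses 5 moves: b2 → a1 → b1 → c2 → c3 → c4.
The no-revisit rule (legs can't share cells) pushes the minimum above the 4-move bound; an exhaustive check rules out every length from 4 to 4, leaving 5 as the minimum.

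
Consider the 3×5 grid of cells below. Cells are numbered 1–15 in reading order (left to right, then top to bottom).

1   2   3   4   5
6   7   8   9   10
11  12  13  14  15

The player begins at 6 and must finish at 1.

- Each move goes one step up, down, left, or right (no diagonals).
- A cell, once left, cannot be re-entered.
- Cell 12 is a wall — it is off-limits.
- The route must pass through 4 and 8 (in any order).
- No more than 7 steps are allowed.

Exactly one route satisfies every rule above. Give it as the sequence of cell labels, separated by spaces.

Any route must reach 4 and 8 and still end at 1 within 7 moves, so the order of the required stops is forced.
Route from 6: 3× right (reaching 9), up to 4, 3× left (reaching 1) — 7 moves in all.
Check: all required cells visited; 7 ≤ 7 moves.

6 7 8 9 4 3 2 1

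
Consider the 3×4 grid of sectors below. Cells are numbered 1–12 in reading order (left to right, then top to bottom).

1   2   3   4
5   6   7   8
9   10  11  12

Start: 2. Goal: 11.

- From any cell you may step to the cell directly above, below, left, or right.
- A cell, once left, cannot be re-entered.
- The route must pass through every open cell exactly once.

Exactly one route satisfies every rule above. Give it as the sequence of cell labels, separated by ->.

2 -> 1 -> 5 -> 9 -> 10 -> 6 -> 7 -> 3 -> 4 -> 8 -> 12 -> 11

Need to visit all 12 open cells exactly once, starting at 2 and ending at 11.
Cell 12 has only two open neighbours (8 and 11), so the path must pass straight through it: one of those is the cell it's entered from and the other is where it exits.
Route from 2: left to 1, 2× down (reaching 9), right to 10, up to 6, right to 7, up to 3, right to 4, 2× down (reaching 12), left to 11 — 11 moves in all.
Check: all 12 open cells covered.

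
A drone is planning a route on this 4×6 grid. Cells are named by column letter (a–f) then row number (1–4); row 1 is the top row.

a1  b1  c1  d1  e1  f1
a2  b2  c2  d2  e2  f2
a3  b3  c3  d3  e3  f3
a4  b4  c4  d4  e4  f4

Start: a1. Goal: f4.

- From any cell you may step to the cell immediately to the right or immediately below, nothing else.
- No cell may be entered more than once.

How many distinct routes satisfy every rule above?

A right/down-only route from a1 to f4 makes exactly 3 down-moves and 5 right-moves in some order.
With no other constraints that would be C(8,3) = 56 routes.
That gives 56 routes.

56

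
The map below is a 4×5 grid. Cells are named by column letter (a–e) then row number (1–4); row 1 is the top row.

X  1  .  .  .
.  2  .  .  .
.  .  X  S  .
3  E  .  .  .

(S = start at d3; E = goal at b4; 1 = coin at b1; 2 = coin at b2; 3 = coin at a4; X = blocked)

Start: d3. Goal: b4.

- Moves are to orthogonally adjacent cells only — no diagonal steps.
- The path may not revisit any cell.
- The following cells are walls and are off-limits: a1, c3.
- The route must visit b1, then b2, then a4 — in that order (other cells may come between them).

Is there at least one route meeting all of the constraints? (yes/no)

One route that works: d3 → d2 → d1 → c1 → b1 → b2 → b3 → a3 → a4 → b4.

yes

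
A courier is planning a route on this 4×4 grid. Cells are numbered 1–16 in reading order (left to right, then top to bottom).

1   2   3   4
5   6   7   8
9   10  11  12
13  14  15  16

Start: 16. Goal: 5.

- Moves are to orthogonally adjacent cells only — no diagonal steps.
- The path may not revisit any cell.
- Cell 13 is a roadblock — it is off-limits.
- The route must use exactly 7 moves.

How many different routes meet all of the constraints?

Need simple routes of exactly 7 moves from 16 to 5 (Manhattan distance 5, so 1 moves are spent on a detour and 1 undoing it).
Branch systematically from the start, pruning whenever the remaining move budget drops below the Manhattan distance to 5 or differs from it in parity. Grouping the completions by first move — via 12: 16; via 15: 8 — and summing: 16 + 8 = 24.
That gives 24 routes.

24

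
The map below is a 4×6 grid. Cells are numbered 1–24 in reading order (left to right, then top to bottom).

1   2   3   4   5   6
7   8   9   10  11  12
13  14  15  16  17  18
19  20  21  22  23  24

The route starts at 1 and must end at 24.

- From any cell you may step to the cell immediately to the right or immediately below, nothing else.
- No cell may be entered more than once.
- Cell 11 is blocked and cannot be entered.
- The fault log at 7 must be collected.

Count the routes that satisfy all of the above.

A right/down-only route from 1 to 24 makes exactly 3 down-moves and 5 right-moves in some order.
With no other constraints that would be C(8,3) = 56 routes.
Split at 7 and multiply the segment counts (each segment already excludes blocked cells): 1→7: 1; 7→24: 18; product = 18.
That gives 18 routes.

18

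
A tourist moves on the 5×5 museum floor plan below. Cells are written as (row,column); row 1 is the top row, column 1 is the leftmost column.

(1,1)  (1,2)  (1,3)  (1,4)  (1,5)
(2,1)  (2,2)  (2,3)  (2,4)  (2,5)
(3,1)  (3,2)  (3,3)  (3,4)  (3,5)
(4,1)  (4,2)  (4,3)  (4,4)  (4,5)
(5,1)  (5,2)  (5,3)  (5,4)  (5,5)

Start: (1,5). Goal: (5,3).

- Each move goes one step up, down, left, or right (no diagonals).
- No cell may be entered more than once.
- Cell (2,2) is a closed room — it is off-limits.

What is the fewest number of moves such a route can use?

6

The Manhattan distance from (1,5) to (5,3) is |1−5| + |5−3| = 6, so at least 6 moves are needed.
A route of 6 moves achieves this: (1,5) → (2,5) → (3,5) → (4,5) → (5,5) → (5,4) → (5,3).
Since 6 matches the lower bound, it is optimal.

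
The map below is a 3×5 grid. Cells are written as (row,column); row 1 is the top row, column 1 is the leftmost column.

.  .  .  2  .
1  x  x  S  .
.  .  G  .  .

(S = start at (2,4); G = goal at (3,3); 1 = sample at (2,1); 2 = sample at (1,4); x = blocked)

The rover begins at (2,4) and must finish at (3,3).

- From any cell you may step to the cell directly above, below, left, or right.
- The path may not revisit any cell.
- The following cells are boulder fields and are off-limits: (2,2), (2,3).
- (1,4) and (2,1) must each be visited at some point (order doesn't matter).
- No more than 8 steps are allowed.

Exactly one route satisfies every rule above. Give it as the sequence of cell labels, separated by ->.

The budget equals the shortest possible length, so every move has to be on a shortest route through the required cells.
Route from (2,4): up to (1,4), 3× left (reaching (1,1)), 2× down (reaching (3,1)), 2× right (reaching (3,3)) — 8 moves in all.
Check: all required cells visited; 8 ≤ 8 moves.

(2,4) -> (1,4) -> (1,3) -> (1,2) -> (1,1) -> (2,1) -> (3,1) -> (3,2) -> (3,3)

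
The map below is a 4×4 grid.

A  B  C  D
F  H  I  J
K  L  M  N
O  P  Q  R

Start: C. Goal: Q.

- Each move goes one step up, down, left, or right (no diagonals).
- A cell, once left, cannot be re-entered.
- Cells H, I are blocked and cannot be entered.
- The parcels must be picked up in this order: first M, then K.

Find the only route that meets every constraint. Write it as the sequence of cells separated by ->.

C -> D -> J -> N -> M -> L -> K -> O -> P -> Q

The waypoints must appear in the order M, K, with no cell reused.
Route from C: right to D, 2× down (reaching N), 3× left (reaching K), down to O, 2× right (reaching Q) — 9 moves in all.
Check: order respected (M at step 4, K at step 6).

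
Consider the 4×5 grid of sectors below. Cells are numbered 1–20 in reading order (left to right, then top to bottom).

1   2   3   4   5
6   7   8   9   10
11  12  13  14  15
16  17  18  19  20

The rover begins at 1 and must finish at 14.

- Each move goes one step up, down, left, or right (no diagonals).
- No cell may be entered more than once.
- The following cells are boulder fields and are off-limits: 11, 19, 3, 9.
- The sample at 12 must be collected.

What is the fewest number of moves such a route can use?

5

Any route passes through 12 somewhere between 1 and 14. Summing Manhattan distances along the two legs (1 → 12 → 14) gives a lower bound of 3 + 2 = 5 moves.
A route of 5 moves achieves this: 1 → 6 → 7 → 12 → 13 → 14.
Since 5 matches the lower bound, it is optimal.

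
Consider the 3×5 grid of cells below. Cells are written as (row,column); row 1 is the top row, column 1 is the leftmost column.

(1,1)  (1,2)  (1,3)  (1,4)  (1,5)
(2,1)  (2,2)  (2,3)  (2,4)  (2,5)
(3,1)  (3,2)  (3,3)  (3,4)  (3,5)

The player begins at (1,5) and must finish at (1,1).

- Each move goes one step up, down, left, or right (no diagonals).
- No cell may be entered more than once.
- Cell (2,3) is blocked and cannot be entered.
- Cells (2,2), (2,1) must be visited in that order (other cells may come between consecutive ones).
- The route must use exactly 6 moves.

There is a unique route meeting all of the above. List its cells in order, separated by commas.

(1,5), (1,4), (1,3), (1,2), (2,2), (2,1), (1,1)

The waypoints must appear in the order (2,2), (2,1), with no cell reused.
Route from (1,5): 3× left (reaching (1,2)), down to (2,2), left to (2,1), up to (1,1) — 6 moves in all.
Check: order respected ((2,2) at step 4, (2,1) at step 5); 6 moves as required.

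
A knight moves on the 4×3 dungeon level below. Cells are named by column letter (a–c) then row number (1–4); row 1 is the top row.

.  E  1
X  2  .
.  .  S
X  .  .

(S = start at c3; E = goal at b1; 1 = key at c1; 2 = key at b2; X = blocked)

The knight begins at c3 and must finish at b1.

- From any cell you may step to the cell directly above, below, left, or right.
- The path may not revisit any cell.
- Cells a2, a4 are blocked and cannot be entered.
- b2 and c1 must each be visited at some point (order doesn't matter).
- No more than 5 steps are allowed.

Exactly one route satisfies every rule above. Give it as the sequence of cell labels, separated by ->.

The 5-move cap with required stops at b2, c1 leaves no slack for detours.
Route from c3: left 1 to b3, up 1 to b2, right 1 to c2, up 1 to c1, left 1 to b1 — 5 moves in all.
Check: all required cells visited; 5 ≤ 5 moves.

c3 -> b3 -> b2 -> c2 -> c1 -> b1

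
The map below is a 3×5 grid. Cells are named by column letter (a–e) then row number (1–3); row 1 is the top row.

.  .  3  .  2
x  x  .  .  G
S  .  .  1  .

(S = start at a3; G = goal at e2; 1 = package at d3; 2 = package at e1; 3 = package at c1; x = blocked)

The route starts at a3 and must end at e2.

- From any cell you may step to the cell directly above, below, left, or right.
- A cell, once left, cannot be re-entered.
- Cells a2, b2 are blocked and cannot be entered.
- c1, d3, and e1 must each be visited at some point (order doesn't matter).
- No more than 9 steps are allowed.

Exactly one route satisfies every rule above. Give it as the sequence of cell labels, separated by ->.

The budget equals the shortest possible length, so every move has to be on a shortest route through the required cells.
Route from a3: right 3 to d3, up 1 to d2, left 1 to c2, up 1 to c1, right 2 to e1, down 1 to e2 — 9 moves in all.
Check: all required cells visited; 9 ≤ 9 moves.

a3 -> b3 -> c3 -> d3 -> d2 -> c2 -> c1 -> d1 -> e1 -> e2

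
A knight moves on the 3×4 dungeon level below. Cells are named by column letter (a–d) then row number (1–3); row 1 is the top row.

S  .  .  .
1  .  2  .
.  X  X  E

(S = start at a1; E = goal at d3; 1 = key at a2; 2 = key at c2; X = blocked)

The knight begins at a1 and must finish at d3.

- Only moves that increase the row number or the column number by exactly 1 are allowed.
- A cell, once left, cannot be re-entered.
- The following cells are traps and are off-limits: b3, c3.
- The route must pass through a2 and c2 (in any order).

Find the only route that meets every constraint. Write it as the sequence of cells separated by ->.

a1 -> a2 -> b2 -> c2 -> d2 -> d3

Moves only go right or down, so the column and row indices never decrease.
Route from a1: down 1 to a2, right 3 to d2, down 1 to d3 — 5 moves in all.
Check: all required cells visited.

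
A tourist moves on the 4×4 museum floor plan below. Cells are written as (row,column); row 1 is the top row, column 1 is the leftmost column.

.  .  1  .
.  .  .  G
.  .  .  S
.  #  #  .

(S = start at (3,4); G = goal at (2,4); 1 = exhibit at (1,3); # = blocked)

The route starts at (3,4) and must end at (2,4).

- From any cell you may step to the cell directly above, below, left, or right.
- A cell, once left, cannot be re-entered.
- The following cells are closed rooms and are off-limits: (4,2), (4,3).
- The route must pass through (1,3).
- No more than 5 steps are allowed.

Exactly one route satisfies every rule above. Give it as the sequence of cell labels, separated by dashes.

(3,4) - (3,3) - (2,3) - (1,3) - (1,4) - (2,4)

The budget equals the shortest possible length, so every move has to be on a shortest route through the required cells.
Route from (3,4): left 1 to (3,3), up 2 to (1,3), right 1 to (1,4), down 1 to (2,4) — 5 moves in all.
Check: all required cells visited; 5 ≤ 5 moves.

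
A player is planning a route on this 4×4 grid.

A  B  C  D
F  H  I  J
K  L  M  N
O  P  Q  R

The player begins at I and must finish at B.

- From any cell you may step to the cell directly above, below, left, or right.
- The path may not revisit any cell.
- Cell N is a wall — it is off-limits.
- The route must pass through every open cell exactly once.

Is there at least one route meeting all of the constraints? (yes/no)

no

Cell R has only one open neighbour but is neither the start nor the goal, so a Hamiltonian route would have to both enter and leave it through the same neighbour — impossible without revisiting.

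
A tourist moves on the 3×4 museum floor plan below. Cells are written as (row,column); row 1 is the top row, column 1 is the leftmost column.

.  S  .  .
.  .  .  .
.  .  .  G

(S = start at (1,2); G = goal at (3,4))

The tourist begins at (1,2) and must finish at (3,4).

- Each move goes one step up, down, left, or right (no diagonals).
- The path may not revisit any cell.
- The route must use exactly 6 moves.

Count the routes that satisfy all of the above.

Need simple routes of exactly 6 moves from (1,2) to (3,4) (Manhattan distance 4, so 1 moves are spent on a detour and 1 undoing it).
Branch systematically from the start, pruning whenever the remaining move budget drops below the Manhattan distance to (3,4) or differs from it in parity. Grouping the completions by first move — via (2,2): 3; via (1,1): 4; via (1,3): 2 — and summing: 3 + 4 + 2 = 9.
That gives 9 routes.

9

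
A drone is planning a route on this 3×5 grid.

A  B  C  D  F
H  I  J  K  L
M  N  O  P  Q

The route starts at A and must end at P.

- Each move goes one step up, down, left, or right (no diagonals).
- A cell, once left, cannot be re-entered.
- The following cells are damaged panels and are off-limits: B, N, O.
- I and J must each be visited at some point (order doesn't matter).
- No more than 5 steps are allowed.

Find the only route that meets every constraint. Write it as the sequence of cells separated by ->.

The budget equals the shortest possible length, so every move has to be on a shortest route through the required cells.
Route from A: down 1 to H, right 3 to K, down 1 to P — 5 moves in all.
Check: all required cells visited; 5 ≤ 5 moves.

A -> H -> I -> J -> K -> P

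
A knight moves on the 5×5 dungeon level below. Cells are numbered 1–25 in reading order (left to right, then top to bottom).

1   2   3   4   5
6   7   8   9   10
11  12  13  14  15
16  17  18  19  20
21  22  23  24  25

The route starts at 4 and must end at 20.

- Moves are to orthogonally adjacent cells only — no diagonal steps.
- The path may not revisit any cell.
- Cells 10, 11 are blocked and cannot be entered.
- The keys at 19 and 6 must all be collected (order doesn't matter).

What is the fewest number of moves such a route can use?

10

Any route passes through 19 and 6 in some order between 4 and 20. Summing Manhattan distances along each leg and taking the cheapest ordering (4 → 6 → 19 → 20) gives a lower bound of 4 + 5 + 1 = 10 moves.
A route of 10 moves achieves this: 4 → 3 → 2 → 1 → 6 → 7 → 12 → 17 → 18 → 19 → 20.
Since 10 matches the lower bound, it is optimal.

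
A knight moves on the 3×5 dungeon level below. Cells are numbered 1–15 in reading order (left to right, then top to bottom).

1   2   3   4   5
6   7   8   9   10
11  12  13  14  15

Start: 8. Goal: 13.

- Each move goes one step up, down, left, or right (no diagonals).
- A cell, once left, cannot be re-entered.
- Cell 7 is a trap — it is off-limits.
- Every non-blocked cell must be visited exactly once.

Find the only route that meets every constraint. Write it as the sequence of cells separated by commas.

Need to visit all 14 open cells exactly once, starting at 8 and ending at 13.
Route from 8: right to 9, down to 14, right to 15, 2× up (reaching 5), 4× left (reaching 1), 2× down (reaching 11), 2× right (reaching 13) — 13 moves in all.
Check: all 14 open cells covered.

8, 9, 14, 15, 10, 5, 4, 3, 2, 1, 6, 11, 12, 13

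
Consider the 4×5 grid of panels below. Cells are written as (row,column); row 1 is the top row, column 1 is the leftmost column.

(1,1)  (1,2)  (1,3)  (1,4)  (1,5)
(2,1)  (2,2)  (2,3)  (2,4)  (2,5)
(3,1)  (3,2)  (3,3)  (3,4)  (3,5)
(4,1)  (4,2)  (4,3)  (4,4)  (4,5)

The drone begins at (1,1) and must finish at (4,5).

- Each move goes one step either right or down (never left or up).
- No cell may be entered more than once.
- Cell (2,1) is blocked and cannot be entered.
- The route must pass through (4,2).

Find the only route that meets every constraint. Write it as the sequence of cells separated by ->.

Moves only go right or down, so the column and row indices never decrease.
Route from (1,1): right to (1,2), 3× down (reaching (4,2)), 3× right (reaching (4,5)) — 7 moves in all.
Check: all required cells visited.

(1,1) -> (1,2) -> (2,2) -> (3,2) -> (4,2) -> (4,3) -> (4,4) -> (4,5)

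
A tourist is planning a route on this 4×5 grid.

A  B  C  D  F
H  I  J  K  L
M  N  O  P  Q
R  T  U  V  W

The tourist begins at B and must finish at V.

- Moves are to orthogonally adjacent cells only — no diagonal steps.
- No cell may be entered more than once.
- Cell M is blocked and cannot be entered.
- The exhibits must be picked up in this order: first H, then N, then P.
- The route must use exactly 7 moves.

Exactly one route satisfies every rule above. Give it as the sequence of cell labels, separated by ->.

The waypoints must appear in the order H, N, P, with no cell reused.
Route from B: left 1 to A, down 1 to H, right 1 to I, down 1 to N, right 2 to P, down 1 to V — 7 moves in all.
Check: order respected (H at step 2, N at step 4, P at step 6); 7 moves as required.

B -> A -> H -> I -> N -> O -> P -> V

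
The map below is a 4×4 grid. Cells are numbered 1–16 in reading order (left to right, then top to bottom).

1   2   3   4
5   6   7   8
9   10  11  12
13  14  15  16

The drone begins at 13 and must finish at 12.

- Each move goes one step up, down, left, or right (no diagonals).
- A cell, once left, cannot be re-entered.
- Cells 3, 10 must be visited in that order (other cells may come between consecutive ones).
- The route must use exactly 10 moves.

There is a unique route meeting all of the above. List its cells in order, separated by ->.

The waypoints must appear in the order 3, 10, with no cell reused.
Route from 13: 3× up (reaching 1), 2× right (reaching 3), down to 7, left to 6, down to 10, 2× right (reaching 12) — 10 moves in all.
Check: order respected (3 at step 5, 10 at step 8); 10 moves as required.

13 -> 9 -> 5 -> 1 -> 2 -> 3 -> 7 -> 6 -> 10 -> 11 -> 12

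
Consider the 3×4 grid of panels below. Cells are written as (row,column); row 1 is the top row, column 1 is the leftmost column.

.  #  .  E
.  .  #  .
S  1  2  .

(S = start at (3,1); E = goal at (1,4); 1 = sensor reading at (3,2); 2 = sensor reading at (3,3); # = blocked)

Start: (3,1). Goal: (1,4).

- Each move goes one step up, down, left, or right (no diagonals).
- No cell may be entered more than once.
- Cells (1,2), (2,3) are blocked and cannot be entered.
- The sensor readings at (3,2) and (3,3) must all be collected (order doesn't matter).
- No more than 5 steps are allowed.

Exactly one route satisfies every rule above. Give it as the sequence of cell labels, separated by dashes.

(3,1) - (3,2) - (3,3) - (3,4) - (2,4) - (1,4)

The budget equals the shortest possible length, so every move has to be on a shortest route through the required cells.
Route from (3,1): right 3 to (3,4), up 2 to (1,4) — 5 moves in all.
Check: all required cells visited; 5 ≤ 5 moves.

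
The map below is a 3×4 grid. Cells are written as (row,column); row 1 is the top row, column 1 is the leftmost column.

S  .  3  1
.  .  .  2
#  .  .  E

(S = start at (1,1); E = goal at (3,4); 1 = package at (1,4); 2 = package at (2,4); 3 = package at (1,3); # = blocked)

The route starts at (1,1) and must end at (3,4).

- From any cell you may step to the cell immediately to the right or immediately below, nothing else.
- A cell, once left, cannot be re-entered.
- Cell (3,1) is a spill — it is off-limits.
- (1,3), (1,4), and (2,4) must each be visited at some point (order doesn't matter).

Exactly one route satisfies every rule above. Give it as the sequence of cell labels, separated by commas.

Moves only go right or down, so the column and row indices never decrease.
Route from (1,1): 3× right (reaching (1,4)), 2× down (reaching (3,4)) — 5 moves in all.
Check: all required cells visited.

(1,1), (1,2), (1,3), (1,4), (2,4), (3,4)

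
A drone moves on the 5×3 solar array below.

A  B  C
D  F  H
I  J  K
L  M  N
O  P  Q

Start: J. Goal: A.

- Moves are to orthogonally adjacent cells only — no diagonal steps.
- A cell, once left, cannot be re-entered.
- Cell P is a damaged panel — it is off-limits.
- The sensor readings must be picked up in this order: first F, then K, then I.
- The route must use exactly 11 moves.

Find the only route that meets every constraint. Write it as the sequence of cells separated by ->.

The waypoints must appear in the order F, K, I, with no cell reused.
Route from J: up 2 to B, right 1 to C, down 3 to N, left 2 to L, up 3 to A — 11 moves in all.
Check: order respected (F at step 1, K at step 5, I at step 9); 11 moves as required.

J -> F -> B -> C -> H -> K -> N -> M -> L -> I -> D -> A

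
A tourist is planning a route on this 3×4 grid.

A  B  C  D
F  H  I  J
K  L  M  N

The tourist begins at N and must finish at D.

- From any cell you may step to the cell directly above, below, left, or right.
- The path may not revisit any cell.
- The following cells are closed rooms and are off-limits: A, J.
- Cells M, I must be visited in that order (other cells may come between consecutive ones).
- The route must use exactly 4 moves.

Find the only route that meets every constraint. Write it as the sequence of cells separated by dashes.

N - M - I - C - D

The waypoints must appear in the order M, I, with no cell reused.
Route from N: left to M, 2× up (reaching C), right to D — 4 moves in all.
Check: order respected (M at step 1, I at step 2); 4 moves as required.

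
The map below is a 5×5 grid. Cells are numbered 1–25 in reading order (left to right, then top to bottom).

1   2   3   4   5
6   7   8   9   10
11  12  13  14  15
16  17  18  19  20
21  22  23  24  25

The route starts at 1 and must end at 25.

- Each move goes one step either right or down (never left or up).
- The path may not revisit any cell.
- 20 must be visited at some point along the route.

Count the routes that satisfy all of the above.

35

A right/down-only route from 1 to 25 makes exactly 4 down-moves and 4 right-moves in some order.
With no other constraints that would be C(8,4) = 70 routes.
Split at 20 and multiply the segment counts: 1→20: 35; 20→25: 1; product = 35.
That gives 35 routes.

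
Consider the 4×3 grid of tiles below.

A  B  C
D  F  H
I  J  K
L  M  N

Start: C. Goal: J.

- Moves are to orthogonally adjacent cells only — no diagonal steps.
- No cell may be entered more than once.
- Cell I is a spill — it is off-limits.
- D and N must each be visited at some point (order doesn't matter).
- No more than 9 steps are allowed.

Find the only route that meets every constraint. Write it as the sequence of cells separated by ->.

C -> B -> A -> D -> F -> H -> K -> N -> M -> J

Any route must reach D and N and still end at J within 9 moves, so the order of the required stops is forced.
Route from C: 2× left (reaching A), down to D, 2× right (reaching H), 2× down (reaching N), left to M, up to J — 9 moves in all.
Check: all required cells visited; 9 ≤ 9 moves.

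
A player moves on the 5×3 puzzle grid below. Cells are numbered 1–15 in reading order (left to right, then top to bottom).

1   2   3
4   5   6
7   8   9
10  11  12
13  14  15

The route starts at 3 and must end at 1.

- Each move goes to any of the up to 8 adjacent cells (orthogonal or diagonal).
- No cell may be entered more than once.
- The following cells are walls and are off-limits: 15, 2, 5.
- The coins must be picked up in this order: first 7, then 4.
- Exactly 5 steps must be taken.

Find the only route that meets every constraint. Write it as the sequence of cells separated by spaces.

The waypoints must appear in the order 7, 4, with no cell reused.
Route from 3: down to 6, down-left to 8, left to 7, 2× up (reaching 1) — 5 moves in all.
Check: order respected (7 at step 3, 4 at step 4); 5 moves as required.

3 6 8 7 4 1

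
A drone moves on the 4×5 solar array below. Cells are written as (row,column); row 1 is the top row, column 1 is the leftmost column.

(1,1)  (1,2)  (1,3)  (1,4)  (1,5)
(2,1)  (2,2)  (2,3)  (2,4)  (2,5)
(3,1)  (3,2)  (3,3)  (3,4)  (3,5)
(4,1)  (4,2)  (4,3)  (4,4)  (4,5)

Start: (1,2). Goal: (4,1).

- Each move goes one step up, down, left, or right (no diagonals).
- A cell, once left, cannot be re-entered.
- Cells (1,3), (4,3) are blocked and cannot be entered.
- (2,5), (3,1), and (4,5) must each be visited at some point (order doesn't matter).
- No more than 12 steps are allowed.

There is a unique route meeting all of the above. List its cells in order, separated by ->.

(1,2) -> (2,2) -> (2,3) -> (2,4) -> (2,5) -> (3,5) -> (4,5) -> (4,4) -> (3,4) -> (3,3) -> (3,2) -> (3,1) -> (4,1)

The budget equals the shortest possible length, so every move has to be on a shortest route through the required cells.
Route from (1,2): down 1 to (2,2), right 3 to (2,5), down 2 to (4,5), left 1 to (4,4), up 1 to (3,4), left 3 to (3,1), down 1 to (4,1) — 12 moves in all.
Check: all required cells visited; 12 ≤ 12 moves.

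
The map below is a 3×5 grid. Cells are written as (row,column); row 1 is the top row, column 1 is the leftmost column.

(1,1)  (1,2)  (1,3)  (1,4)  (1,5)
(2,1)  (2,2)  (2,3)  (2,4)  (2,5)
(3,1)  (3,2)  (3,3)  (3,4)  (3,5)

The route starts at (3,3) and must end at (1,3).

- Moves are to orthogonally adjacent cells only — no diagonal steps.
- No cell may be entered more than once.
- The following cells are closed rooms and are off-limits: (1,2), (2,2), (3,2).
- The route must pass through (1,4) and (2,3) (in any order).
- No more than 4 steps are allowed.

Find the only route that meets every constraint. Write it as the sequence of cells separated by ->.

Any route must reach (1,4) and (2,3) and still end at (1,3) within 4 moves, so the order of the required stops is forced.
Route from (3,3): up to (2,3), right to (2,4), up to (1,4), left to (1,3) — 4 moves in all.
Check: all required cells visited; 4 ≤ 4 moves.

(3,3) -> (2,3) -> (2,4) -> (1,4) -> (1,3)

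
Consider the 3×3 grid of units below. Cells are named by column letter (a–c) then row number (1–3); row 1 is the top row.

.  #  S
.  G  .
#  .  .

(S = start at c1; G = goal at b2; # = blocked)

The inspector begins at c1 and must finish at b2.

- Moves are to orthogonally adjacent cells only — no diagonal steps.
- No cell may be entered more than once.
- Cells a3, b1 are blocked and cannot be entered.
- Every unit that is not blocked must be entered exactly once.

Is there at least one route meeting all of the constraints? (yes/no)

no

Cell a1 has only one open neighbour but is neither the start nor the goal, so a Hamiltonian route would have to both enter and leave it through the same neighbour — impossible without revisiting.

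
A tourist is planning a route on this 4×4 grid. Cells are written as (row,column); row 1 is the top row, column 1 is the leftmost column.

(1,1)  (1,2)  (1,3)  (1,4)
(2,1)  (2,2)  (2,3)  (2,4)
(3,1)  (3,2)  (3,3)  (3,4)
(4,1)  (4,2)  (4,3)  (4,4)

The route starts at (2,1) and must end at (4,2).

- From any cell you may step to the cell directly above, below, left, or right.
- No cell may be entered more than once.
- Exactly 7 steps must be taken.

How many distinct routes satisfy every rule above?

17

Need simple routes of exactly 7 moves from (2,1) to (4,2) (Manhattan distance 3, so 2 moves are spent on a detour and 2 undoing it).
Branch systematically from the start, pruning whenever the remaining move budget drops below the Manhattan distance to (4,2) or differs from it in parity. Grouping the completions by first move — via (1,1): 7; via (3,1): 2; via (2,2): 8 — and summing: 7 + 2 + 8 = 17.
That gives 17 routes.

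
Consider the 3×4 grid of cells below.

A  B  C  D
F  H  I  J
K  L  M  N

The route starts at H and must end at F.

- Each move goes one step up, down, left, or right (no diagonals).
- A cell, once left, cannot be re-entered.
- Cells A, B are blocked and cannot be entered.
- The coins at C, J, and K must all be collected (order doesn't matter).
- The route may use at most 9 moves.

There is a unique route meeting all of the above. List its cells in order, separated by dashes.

H - I - C - D - J - N - M - L - K - F

The budget equals the shortest possible length, so every move has to be on a shortest route through the required cells.
Route from H: right to I, up to C, right to D, 2× down (reaching N), 3× left (reaching K), up to F — 9 moves in all.
Check: all required cells visited; 9 ≤ 9 moves.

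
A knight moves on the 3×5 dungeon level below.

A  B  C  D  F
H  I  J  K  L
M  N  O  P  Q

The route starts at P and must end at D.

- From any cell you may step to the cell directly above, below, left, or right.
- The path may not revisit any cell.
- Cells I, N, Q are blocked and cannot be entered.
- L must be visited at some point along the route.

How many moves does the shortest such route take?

Any route passes through L somewhere between P and D. Summing Manhattan distances along the two legs (P → L → D) gives a lower bound of 2 + 2 = 4 moves.
A route of 4 moves achieves this: P → K → L → F → D.
Since 4 matches the lower bound, it is optimal.

4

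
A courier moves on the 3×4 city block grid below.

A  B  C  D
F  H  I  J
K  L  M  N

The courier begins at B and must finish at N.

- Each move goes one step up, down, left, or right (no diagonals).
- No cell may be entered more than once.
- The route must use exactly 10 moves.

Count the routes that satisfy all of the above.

5

Need simple routes of exactly 10 moves from B to N (Manhattan distance 4, so 3 moves are spent on a detour and 3 undoing it).
Enumerating: B H F K L M I C D J N | B A F K L H I C D J N | B A F K L M I C D J N | B A F H L M I C D J N | B C D J I H F K L M N.
That gives 5 routes.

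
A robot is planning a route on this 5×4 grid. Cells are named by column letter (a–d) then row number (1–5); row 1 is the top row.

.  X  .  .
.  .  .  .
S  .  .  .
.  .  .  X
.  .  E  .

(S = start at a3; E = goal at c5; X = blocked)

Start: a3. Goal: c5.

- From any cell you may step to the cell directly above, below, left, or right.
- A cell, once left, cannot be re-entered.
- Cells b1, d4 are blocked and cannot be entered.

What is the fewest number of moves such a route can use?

4

The Manhattan distance from a3 to c5 is |3−5| + |1−3| = 4, so at least 4 moves are needed.
A route of 4 moves achieves this: a3 → a4 → a5 → b5 → c5.
Since 4 matches the lower bound, it is optimal.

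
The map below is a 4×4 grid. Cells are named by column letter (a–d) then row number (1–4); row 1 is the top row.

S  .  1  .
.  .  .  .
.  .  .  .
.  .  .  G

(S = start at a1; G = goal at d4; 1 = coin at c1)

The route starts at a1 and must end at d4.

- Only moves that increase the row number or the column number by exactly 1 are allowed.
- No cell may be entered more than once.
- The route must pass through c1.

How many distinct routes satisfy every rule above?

4

A right/down-only route from a1 to d4 makes exactly 3 down-moves and 3 right-moves in some order.
With no other constraints that would be C(6,3) = 20 routes.
Split at c1 and multiply the segment counts: a1→c1: 1; c1→d4: 4; product = 4.
That gives 4 routes.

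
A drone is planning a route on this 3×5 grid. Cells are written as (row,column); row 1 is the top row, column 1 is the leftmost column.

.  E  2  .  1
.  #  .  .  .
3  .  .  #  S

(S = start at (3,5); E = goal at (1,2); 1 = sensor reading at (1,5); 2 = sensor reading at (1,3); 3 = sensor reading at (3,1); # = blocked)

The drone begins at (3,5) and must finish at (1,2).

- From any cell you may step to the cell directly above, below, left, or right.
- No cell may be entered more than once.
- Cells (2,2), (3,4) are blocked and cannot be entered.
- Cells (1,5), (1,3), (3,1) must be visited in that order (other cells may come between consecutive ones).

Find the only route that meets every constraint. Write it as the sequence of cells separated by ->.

(3,5) -> (2,5) -> (1,5) -> (1,4) -> (1,3) -> (2,3) -> (3,3) -> (3,2) -> (3,1) -> (2,1) -> (1,1) -> (1,2)

The waypoints must appear in the order (1,5), (1,3), (3,1), with no cell reused.
Route from (3,5): 2× up (reaching (1,5)), 2× left (reaching (1,3)), 2× down (reaching (3,3)), 2× left (reaching (3,1)), 2× up (reaching (1,1)), right to (1,2) — 11 moves in all.
Check: order respected (1 at step 2, 2 at step 4, 3 at step 8).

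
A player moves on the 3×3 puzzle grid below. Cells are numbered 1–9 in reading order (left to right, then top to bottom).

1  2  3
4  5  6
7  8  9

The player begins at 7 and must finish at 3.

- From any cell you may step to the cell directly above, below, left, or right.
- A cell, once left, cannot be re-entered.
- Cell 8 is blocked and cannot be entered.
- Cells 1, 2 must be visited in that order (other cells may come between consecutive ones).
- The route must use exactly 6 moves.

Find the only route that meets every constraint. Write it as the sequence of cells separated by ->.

The waypoints must appear in the order 1, 2, with no cell reused.
Route from 7: up 2 to 1, right 1 to 2, down 1 to 5, right 1 to 6, up 1 to 3 — 6 moves in all.
Check: order respected (1 at step 2, 2 at step 3); 6 moves as required.

7 -> 4 -> 1 -> 2 -> 5 -> 6 -> 3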